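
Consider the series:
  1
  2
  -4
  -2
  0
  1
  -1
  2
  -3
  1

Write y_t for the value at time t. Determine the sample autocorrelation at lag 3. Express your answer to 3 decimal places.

-0.221

Mean ȳ = (1 + 2 − 4 − 2 + 0 + 1 − 1 + 2 − 3 + 1)/10 = -0.3000
Σ(y_t−ȳ)(y_{t+3}−ȳ) = (-2.2100) + (0.6900) + (-4.8100) + (1.1900) + (0.6900) + (-3.5100) + (-0.9100) = -8.8700
Denominator Σ(y_t−ȳ)² = 40.1000
r_3 = -8.8700 / 40.1000 = -0.221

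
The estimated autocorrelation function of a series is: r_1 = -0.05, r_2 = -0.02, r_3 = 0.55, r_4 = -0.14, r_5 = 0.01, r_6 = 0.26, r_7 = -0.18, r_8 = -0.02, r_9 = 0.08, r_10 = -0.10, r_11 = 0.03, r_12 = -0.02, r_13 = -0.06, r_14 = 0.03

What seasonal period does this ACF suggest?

The largest autocorrelation is r_3 = 0.55, with a weaker echo at lag 6 (0.26); the remaining lags stay at or below 0.08.
The dominant spike at lag 3 indicates a seasonal period of 3.

3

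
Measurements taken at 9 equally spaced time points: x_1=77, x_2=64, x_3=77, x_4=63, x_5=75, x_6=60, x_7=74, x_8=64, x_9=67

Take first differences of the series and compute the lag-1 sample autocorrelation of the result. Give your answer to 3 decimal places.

First differences Δx: -13, 13, -14, 12, -15, 14, -10, 3
Mean of differences = -1.2500
Numerator Σ(Δx_t−Δx̄)(Δx_{t+1}−Δx̄) = -1080.5625
Denominator Σ(Δx_t−Δx̄)² = 1195.5000
r_1(Δx) = -1080.5625 / 1195.5000 = -0.904

-0.904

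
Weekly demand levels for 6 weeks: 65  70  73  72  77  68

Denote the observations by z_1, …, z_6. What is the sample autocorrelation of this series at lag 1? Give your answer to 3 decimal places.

-0.054

Mean z̄ = (65 + 70 + 73 + 72 + 77 + 68)/6 = 70.8333
Deviations from mean: -5.8333, -0.8333, 2.1667, 1.1667, 6.1667, -2.8333
Σ(z_t−z̄)(z_{t+1}−z̄) = (4.8611) + (-1.8056) + (2.5278) + (7.1944) + (-17.4722) = -4.6944
Denominator Σ(z_t−z̄)² = 86.8333
r_1 = -4.6944 / 86.8333 = -0.054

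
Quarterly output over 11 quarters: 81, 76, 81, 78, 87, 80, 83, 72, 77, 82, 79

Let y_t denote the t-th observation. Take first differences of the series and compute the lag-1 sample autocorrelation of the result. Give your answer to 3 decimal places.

-0.603

First differences Δy: -5, 5, -3, 9, -7, 3, -11, 5, 5, -3
Mean of differences = -0.2000
Numerator Σ(Δy_t−Δȳ)(Δy_{t+1}−Δȳ) = -227.8400
Denominator Σ(Δy_t−Δȳ)² = 377.6000
r_1(Δy) = -227.8400 / 377.6000 = -0.603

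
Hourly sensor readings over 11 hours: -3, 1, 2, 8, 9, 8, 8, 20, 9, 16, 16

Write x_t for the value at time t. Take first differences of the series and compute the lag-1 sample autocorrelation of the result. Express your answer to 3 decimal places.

-0.679

First differences Δx: 4, 1, 6, 1, -1, 0, 12, -11, 7, 0
Mean of differences = 1.9000
Numerator Σ(Δx_t−Δx̄)(Δx_{t+1}−Δx̄) = -226.1100
Denominator Σ(Δx_t−Δx̄)² = 332.9000
r_1(Δx) = -226.1100 / 332.9000 = -0.679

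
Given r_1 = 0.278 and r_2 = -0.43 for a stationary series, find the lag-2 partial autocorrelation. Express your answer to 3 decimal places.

-0.550

φ_{22} = (r_2 − r_1²) / (1 − r_1²)
r_1² = (0.278)² = 0.077284
Numerator = -0.43 − 0.0773 = -0.5073; denominator = 1 − 0.0773 = 0.9227
φ_{22} = -0.5073 / 0.9227 = -0.550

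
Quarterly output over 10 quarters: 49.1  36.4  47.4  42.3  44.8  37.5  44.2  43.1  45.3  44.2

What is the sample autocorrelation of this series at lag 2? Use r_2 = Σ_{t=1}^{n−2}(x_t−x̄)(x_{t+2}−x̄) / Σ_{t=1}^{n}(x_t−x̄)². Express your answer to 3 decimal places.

Mean x̄ = (49.1 + 36.4 + 47.4 + 42.3 + 44.8 + 37.5 + 44.2 + 43.1 + 45.3 + 44.2)/10 = 43.4300
Numerator Σ_{t=1}^{8}(x_t−x̄)(x_{t+2}−x̄) = 46.7912
Denominator Σ(x_t−x̄)² = 140.4410
r_2 = 46.7912 / 140.4410 = 0.333

0.333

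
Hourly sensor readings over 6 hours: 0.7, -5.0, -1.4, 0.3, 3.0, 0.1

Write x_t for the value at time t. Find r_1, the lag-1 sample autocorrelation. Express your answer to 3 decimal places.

0.083

Mean x̄ = (0.7 − 5.0 − 1.4 + 0.3 + 3.0 + 0.1)/6 = -0.3833
Deviations from mean: 1.0833, -4.6167, -1.0167, 0.6833, 3.3833, 0.4833
Numerator Σ_{t=1}^{5}(x_t−x̄)(x_{t+1}−x̄) = 2.9447
Denominator Σ(x_t−x̄)² = 35.6683
r_1 = 2.9447 / 35.6683 = 0.083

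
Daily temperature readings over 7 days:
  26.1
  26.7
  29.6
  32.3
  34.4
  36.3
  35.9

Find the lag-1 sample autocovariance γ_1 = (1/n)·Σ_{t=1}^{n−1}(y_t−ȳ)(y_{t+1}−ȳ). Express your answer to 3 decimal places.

10.094

Mean ȳ = (26.1 + 26.7 + 29.6 + 32.3 + 34.4 + 36.3 + 35.9)/7 = 31.6143
Deviations: -5.5143, -4.9143, -2.0143, 0.6857, 2.7857, 4.6857, 4.2857
Σ_{t=1}^{6}(y_t−ȳ)(y_{t+1}−ȳ) = 70.6612
γ_1 = 70.6612 / 7 = 10.094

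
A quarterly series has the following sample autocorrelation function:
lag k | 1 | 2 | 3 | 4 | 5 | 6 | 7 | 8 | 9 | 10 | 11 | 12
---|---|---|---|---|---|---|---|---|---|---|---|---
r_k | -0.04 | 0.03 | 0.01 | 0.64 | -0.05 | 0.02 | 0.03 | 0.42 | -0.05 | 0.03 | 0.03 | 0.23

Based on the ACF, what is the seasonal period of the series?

4

The largest autocorrelation is r_4 = 0.64, with weaker echoes at lags 8 (0.42) and 12 (0.23); the remaining lags stay at or below 0.03.
The dominant spike at lag 4 indicates a seasonal period of 4.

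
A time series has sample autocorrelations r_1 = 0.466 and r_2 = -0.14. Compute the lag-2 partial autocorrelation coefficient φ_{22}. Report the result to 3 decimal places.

φ_{22} = (r_2 − r_1²) / (1 − r_1²)
r_1² = (0.466)² = 0.217156
Numerator = -0.14 − 0.2172 = -0.3572; denominator = 1 − 0.2172 = 0.7828
φ_{22} = -0.3572 / 0.7828 = -0.456

-0.456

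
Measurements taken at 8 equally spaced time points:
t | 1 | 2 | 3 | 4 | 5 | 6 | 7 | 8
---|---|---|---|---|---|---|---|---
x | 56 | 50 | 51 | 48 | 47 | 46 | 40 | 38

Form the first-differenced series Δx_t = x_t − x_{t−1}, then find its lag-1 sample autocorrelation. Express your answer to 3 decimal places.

-0.463

First differences Δx: -6, 1, -3, -1, -1, -6, -2
Mean of differences = -2.5714
Numerator Σ(Δx_t−Δx̄)(Δx_{t+1}−Δx̄) = -19.3265
Denominator Σ(Δx_t−Δx̄)² = 41.7143
r_1(Δx) = -19.3265 / 41.7143 = -0.463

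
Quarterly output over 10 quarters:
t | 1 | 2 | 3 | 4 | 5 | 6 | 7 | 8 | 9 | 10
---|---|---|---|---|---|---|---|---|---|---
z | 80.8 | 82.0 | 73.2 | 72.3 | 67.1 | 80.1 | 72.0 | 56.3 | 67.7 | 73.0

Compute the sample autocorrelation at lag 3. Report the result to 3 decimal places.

Mean z̄ = (80.8 + 82.0 + 73.2 + 72.3 + 67.1 + 80.1 + 72.0 + 56.3 + 67.7 + 73.0)/10 = 72.4500
Σ(z_t−z̄)(z_{t+3}−z̄) = (-1.2525) + (-51.0925) + (5.7375) + (0.0675) + (86.4025) + (-36.3375) + (-0.2475) = 3.2775
Denominator Σ(z_t−z̄)² = 532.5450
r_3 = 3.2775 / 532.5450 = 0.006

0.006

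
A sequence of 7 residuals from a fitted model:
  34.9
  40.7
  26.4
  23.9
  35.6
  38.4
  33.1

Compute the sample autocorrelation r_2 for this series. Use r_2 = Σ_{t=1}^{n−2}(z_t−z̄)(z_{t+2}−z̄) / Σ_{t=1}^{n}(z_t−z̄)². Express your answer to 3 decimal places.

Mean z̄ = (34.9 + 40.7 + 26.4 + 23.9 + 35.6 + 38.4 + 33.1)/7 = 33.2857
Deviations from mean: 1.6143, 7.4143, -6.8857, -9.3857, 2.3143, 5.1143, -0.1857
Σ(z_t−z̄)(z_{t+2}−z̄) = (-11.1155) + (-69.5884) + (-15.9355) + (-48.0012) + (-0.4298) = -145.0704
Denominator Σ(z_t−z̄)² = 224.6286
r_2 = -145.0704 / 224.6286 = -0.646

-0.646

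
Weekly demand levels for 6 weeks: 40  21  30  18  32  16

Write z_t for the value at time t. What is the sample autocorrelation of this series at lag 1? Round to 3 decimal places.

-0.525

Mean z̄ = (40 + 21 + 30 + 18 + 32 + 16)/6 = 26.1667
Deviations from mean: 13.8333, -5.1667, 3.8333, -8.1667, 5.8333, -10.1667
Numerator Σ_{t=1}^{5}(z_t−z̄)(z_{t+1}−z̄) = -229.5278
Denominator Σ(z_t−z̄)² = 436.8333
r_1 = -229.5278 / 436.8333 = -0.525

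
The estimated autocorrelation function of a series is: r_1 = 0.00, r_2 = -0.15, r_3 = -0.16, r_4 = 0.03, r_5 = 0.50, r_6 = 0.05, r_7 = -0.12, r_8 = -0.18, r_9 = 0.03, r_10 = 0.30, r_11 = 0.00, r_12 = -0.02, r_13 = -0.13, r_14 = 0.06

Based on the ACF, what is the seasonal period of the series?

The largest autocorrelation is r_5 = 0.50, with a weaker echo at lag 10 (0.30); the remaining lags stay at or below 0.06.
The dominant spike at lag 5 indicates a seasonal period of 5.

5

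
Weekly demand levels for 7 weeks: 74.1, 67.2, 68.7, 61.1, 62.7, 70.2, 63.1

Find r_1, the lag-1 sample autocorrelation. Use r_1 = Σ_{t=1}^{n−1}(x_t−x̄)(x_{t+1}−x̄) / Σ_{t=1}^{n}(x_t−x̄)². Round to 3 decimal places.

Mean x̄ = (74.1 + 67.2 + 68.7 + 61.1 + 62.7 + 70.2 + 63.1)/7 = 66.7286
Deviations from mean: 7.3714, 0.4714, 1.9714, -5.6286, -4.0286, 3.4714, -3.6286
Numerator Σ_{t=1}^{6}(x_t−x̄)(x_{t+1}−x̄) = -10.5980
Denominator Σ(x_t−x̄)² = 131.5743
r_1 = -10.5980 / 131.5743 = -0.081

-0.081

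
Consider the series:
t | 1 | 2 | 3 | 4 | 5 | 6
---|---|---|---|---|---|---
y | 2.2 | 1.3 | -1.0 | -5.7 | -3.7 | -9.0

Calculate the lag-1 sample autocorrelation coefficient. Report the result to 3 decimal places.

Mean ȳ = (2.2 + 1.3 − 1.0 − 5.7 − 3.7 − 9.0)/6 = -2.6500
Deviations from mean: 4.8500, 3.9500, 1.6500, -3.0500, -1.0500, -6.3500
Numerator Σ_{t=1}^{5}(y_t−ȳ)(y_{t+1}−ȳ) = 30.5125
Denominator Σ(y_t−ȳ)² = 92.5750
r_1 = 30.5125 / 92.5750 = 0.330

0.330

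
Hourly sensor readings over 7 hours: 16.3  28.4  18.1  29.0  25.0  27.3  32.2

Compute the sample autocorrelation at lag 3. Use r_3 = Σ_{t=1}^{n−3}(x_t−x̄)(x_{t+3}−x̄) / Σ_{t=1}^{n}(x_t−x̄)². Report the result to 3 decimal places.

Mean x̄ = (16.3 + 28.4 + 18.1 + 29.0 + 25.0 + 27.3 + 32.2)/7 = 25.1857
Deviations from mean: -8.8857, 3.2143, -7.0857, 3.8143, -0.1857, 2.1143, 7.0143
Σ(x_t−x̄)(x_{t+3}−x̄) = (-33.8927) + (-0.5969) + (-14.9812) + (26.7545) = -22.7163
Denominator Σ(x_t−x̄)² = 207.7486
r_3 = -22.7163 / 207.7486 = -0.109

-0.109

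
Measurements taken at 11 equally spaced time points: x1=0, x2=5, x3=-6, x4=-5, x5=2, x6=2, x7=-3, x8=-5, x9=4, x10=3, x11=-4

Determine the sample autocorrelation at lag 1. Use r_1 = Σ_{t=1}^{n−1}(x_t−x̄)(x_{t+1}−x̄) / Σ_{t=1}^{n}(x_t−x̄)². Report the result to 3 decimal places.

Mean x̄ = (0 + 5 − 6 − 5 + 2 + 2 − 3 − 5 + 4 + 3 − 4)/11 = -0.6364
Numerator Σ_{t=1}^{10}(x_t−x̄)(x_{t+1}−x̄) = -19.3140
Denominator Σ(x_t−x̄)² = 164.5455
r_1 = -19.3140 / 164.5455 = -0.117

-0.117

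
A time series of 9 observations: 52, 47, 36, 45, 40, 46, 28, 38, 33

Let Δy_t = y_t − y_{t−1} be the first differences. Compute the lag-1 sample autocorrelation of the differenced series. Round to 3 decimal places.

First differences Δy: -5, -11, 9, -5, 6, -18, 10, -5
Mean of differences = -2.3750
Numerator Σ(Δy_t−Δȳ)(Δy_{t+1}−Δȳ) = -484.0156
Denominator Σ(Δy_t−Δȳ)² = 691.8750
r_1(Δy) = -484.0156 / 691.8750 = -0.700

-0.700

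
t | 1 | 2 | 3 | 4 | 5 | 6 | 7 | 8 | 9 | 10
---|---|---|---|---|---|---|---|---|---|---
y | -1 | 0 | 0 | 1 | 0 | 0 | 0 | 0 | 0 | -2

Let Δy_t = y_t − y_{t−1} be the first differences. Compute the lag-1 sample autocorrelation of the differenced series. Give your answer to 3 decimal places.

-0.147

First differences Δy: 1, 0, 1, -1, 0, 0, 0, 0, -2
Mean of differences = -0.1111
Numerator Σ(Δy_t−Δȳ)(Δy_{t+1}−Δȳ) = -1.0123
Denominator Σ(Δy_t−Δȳ)² = 6.8889
r_1(Δy) = -1.0123 / 6.8889 = -0.147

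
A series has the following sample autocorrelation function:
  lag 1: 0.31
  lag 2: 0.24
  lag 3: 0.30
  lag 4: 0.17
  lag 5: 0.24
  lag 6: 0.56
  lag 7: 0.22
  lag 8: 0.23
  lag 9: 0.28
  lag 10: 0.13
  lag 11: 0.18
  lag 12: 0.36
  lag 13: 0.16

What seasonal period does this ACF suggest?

The largest autocorrelation is r_6 = 0.56, with a weaker echo at lag 12 (0.36); the remaining lags stay at or below 0.31. The elevated value at lag 1 (0.31), dropping to 0.24 at lag 2, reflects decaying short-term dependence rather than seasonality.
The dominant spike at lag 6 indicates a seasonal period of 6.

6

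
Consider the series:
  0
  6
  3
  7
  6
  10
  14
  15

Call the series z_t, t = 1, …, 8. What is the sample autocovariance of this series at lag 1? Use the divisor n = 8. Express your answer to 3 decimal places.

Mean z̄ = (0 + 6 + 3 + 7 + 6 + 10 + 14 + 15)/8 = 7.6250
Σ_{t=1}^{7}(z_t−z̄)(z_{t+1}−z̄) = 82.1094
γ_1 = 82.1094 / 8 = 10.264

10.264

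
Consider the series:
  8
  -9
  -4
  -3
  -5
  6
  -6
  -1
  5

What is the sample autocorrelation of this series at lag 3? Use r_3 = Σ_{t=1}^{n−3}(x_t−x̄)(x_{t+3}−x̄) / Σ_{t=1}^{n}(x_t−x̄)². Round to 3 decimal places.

0.158

Mean x̄ = (8 − 9 − 4 − 3 − 5 + 6 − 6 − 1 + 5)/9 = -1.0000
Numerator Σ_{t=1}^{6}(x_t−x̄)(x_{t+3}−x̄) = 45.0000
Denominator Σ(x_t−x̄)² = 284.0000
r_3 = 45.0000 / 284.0000 = 0.158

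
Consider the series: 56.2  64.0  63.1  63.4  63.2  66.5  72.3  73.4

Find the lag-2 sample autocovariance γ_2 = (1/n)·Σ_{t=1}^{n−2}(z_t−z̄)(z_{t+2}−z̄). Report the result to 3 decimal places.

2.457

Mean z̄ = (56.2 + 64.0 + 63.1 + 63.4 + 63.2 + 66.5 + 72.3 + 73.4)/8 = 65.2625
Deviations: -9.0625, -1.2625, -2.1625, -1.8625, -2.0625, 1.2375, 7.0375, 8.1375
Σ_{t=1}^{6}(z_t−z̄)(z_{t+2}−z̄) = 19.6597
γ_2 = 19.6597 / 8 = 2.457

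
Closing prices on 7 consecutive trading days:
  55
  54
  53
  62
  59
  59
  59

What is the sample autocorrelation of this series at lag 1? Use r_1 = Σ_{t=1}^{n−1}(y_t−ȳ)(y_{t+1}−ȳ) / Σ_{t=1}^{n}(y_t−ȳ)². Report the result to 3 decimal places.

Mean ȳ = (55 + 54 + 53 + 62 + 59 + 59 + 59)/7 = 57.2857
Deviations from mean: -2.2857, -3.2857, -4.2857, 4.7143, 1.7143, 1.7143, 1.7143
Σ(y_t−ȳ)(y_{t+1}−ȳ) = (7.5102) + (14.0816) + (-20.2041) + (8.0816) + (2.9388) + (2.9388) = 15.3469
Denominator Σ(y_t−ȳ)² = 65.4286
r_1 = 15.3469 / 65.4286 = 0.235

0.235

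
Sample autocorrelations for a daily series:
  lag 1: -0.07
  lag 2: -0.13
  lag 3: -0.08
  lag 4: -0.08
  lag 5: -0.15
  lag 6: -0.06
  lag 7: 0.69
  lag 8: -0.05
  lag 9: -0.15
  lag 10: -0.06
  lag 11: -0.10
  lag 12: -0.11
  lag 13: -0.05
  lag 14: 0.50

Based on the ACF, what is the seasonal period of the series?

7

The largest autocorrelation is r_7 = 0.69, with a weaker echo at lag 14 (0.50); the remaining lags stay at or below -0.05.
The dominant spike at lag 7 indicates a seasonal period of 7.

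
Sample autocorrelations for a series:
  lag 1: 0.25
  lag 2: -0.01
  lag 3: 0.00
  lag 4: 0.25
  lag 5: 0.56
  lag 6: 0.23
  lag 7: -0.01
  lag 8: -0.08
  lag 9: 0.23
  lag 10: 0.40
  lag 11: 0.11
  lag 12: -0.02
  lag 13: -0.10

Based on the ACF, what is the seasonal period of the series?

The largest autocorrelation is r_5 = 0.56, with a weaker echo at lag 10 (0.40); the remaining lags stay at or below 0.25.
The dominant spike at lag 5 indicates a seasonal period of 5.

5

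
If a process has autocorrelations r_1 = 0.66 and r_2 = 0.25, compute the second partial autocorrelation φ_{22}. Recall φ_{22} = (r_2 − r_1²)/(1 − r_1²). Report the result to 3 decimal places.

φ_{22} = (r_2 − r_1²) / (1 − r_1²)
r_1² = (0.66)² = 0.4356
Numerator = 0.25 − 0.4356 = -0.1856; denominator = 1 − 0.4356 = 0.5644
φ_{22} = -0.1856 / 0.5644 = -0.329

-0.329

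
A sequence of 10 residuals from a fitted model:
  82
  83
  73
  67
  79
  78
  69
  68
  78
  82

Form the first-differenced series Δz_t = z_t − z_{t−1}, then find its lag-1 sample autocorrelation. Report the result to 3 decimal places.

First differences Δz: 1, -10, -6, 12, -1, -9, -1, 10, 4
Mean of differences = 0.0000
Numerator Σ(Δz_t−Δz̄)(Δz_{t+1}−Δz̄) = 14.0000
Denominator Σ(Δz_t−Δz̄)² = 480.0000
r_1(Δz) = 14.0000 / 480.0000 = 0.029

0.029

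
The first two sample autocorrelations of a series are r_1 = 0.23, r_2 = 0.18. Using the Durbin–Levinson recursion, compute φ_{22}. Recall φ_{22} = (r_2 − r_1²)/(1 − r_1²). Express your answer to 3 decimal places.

φ_{22} = (r_2 − r_1²) / (1 − r_1²)
r_1² = (0.23)² = 0.0529
Numerator = 0.18 − 0.0529 = 0.1271; denominator = 1 − 0.0529 = 0.9471
φ_{22} = 0.1271 / 0.9471 = 0.134

0.134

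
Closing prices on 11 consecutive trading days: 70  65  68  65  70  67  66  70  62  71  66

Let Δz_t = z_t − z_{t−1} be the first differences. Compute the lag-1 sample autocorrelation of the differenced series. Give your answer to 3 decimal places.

-0.769

First differences Δz: -5, 3, -3, 5, -3, -1, 4, -8, 9, -5
Mean of differences = -0.4000
Numerator Σ(Δz_t−Δz̄)(Δz_{t+1}−Δz̄) = -201.7600
Denominator Σ(Δz_t−Δz̄)² = 262.4000
r_1(Δz) = -201.7600 / 262.4000 = -0.769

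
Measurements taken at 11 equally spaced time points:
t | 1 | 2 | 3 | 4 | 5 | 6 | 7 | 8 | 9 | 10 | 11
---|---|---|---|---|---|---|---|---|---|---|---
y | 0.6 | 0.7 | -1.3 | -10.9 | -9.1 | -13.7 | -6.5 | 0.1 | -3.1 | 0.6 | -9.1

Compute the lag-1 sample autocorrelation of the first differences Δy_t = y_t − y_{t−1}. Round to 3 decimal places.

-0.191

First differences Δy: 0.1, -2.0, -9.6, 1.8, -4.6, 7.2, 6.6, -3.2, 3.7, -9.7
Mean of differences = -0.9700
Numerator Σ(Δy_t−Δȳ)(Δy_{t+1}−Δȳ) = -62.0479
Denominator Σ(Δy_t−Δȳ)² = 324.5810
r_1(Δy) = -62.0479 / 324.5810 = -0.191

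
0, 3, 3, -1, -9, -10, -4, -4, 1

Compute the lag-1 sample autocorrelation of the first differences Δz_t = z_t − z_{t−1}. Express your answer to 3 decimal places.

0.231

First differences Δz: 3, 0, -4, -8, -1, 6, 0, 5
Mean of differences = 0.1250
Numerator Σ(Δz_t−Δz̄)(Δz_{t+1}−Δz̄) = 34.8594
Denominator Σ(Δz_t−Δz̄)² = 150.8750
r_1(Δz) = 34.8594 / 150.8750 = 0.231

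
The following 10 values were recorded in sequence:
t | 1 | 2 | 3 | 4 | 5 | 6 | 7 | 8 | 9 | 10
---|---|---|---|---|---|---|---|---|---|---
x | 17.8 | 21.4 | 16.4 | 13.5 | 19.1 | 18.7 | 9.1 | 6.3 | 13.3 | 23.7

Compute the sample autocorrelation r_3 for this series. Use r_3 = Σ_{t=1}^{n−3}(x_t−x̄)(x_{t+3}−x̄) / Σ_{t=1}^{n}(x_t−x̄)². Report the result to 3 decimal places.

-0.228

Mean x̄ = (17.8 + 21.4 + 16.4 + 13.5 + 19.1 + 18.7 + 9.1 + 6.3 + 13.3 + 23.7)/10 = 15.9300
Σ(x_t−x̄)(x_{t+3}−x̄) = (-4.5441) + (17.3399) + (1.3019) + (16.5969) + (-30.5271) + (-7.2851) + (-53.0691) = -60.1867
Denominator Σ(x_t−x̄)² = 263.9410
r_3 = -60.1867 / 263.9410 = -0.228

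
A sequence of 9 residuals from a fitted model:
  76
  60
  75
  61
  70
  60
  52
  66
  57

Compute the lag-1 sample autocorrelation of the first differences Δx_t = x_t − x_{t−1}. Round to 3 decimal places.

First differences Δx: -16, 15, -14, 9, -10, -8, 14, -9
Mean of differences = -2.3750
Numerator Σ(Δx_t−Δx̄)(Δx_{t+1}−Δx̄) = -815.3906
Denominator Σ(Δx_t−Δx̄)² = 1153.8750
r_1(Δx) = -815.3906 / 1153.8750 = -0.707

-0.707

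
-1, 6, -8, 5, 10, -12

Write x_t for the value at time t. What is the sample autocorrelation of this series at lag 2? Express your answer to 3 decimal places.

-0.276

Mean x̄ = (-1 + 6 − 8 + 5 + 10 − 12)/6 = 0.0000
Deviations from mean: -1.0000, 6.0000, -8.0000, 5.0000, 10.0000, -12.0000
Numerator Σ_{t=1}^{4}(x_t−x̄)(x_{t+2}−x̄) = -102.0000
Denominator Σ(x_t−x̄)² = 370.0000
r_2 = -102.0000 / 370.0000 = -0.276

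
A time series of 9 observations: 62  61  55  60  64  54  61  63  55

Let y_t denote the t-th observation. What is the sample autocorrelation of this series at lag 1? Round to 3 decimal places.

-0.406

Mean ȳ = (62 + 61 + 55 + 60 + 64 + 54 + 61 + 63 + 55)/9 = 59.4444
Numerator Σ_{t=1}^{8}(y_t−ȳ)(y_{t+1}−ȳ) = -46.4198
Denominator Σ(y_t−ȳ)² = 114.2222
r_1 = -46.4198 / 114.2222 = -0.406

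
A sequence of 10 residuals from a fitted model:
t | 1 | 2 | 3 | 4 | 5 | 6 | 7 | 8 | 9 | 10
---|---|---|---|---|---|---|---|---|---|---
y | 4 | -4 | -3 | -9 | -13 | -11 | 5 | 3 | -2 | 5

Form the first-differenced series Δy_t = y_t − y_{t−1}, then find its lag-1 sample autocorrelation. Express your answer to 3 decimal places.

First differences Δy: -8, 1, -6, -4, 2, 16, -2, -5, 7
Mean of differences = 0.1111
Numerator Σ(Δy_t−Δȳ)(Δy_{t+1}−Δȳ) = -23.2346
Denominator Σ(Δy_t−Δȳ)² = 454.8889
r_1(Δy) = -23.2346 / 454.8889 = -0.051

-0.051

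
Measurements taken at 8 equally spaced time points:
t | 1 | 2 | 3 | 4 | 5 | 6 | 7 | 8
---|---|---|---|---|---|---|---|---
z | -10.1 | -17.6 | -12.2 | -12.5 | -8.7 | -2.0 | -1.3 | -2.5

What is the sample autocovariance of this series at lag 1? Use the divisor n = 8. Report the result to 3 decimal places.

Mean z̄ = (-10.1 − 17.6 − 12.2 − 12.5 − 8.7 − 2.0 − 1.3 − 2.5)/8 = -8.3625
Deviations: -1.7375, -9.2375, -3.8375, -4.1375, -0.3375, 6.3625, 7.0625, 5.8625
Σ_{t=1}^{7}(z_t−z̄)(z_{t+1}−z̄) = 152.9648
γ_1 = 152.9648 / 8 = 19.121

19.121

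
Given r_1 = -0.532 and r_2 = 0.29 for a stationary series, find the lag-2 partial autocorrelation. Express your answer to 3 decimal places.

0.010

φ_{22} = (r_2 − r_1²) / (1 − r_1²)
r_1² = (-0.532)² = 0.283024
Numerator = 0.29 − 0.2830 = 0.0070; denominator = 1 − 0.2830 = 0.7170
φ_{22} = 0.0070 / 0.7170 = 0.010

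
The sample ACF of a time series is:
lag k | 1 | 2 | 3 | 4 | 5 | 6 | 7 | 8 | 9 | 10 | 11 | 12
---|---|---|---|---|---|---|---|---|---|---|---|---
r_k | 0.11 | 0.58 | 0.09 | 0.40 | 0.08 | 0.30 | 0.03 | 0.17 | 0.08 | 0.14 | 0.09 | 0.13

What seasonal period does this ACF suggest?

2

The largest autocorrelation is r_2 = 0.58, with weaker echoes at lags 4 (0.40), 6 (0.30) and 8 (0.17); the remaining lags stay at or below 0.14.
The dominant spike at lag 2 indicates a seasonal period of 2.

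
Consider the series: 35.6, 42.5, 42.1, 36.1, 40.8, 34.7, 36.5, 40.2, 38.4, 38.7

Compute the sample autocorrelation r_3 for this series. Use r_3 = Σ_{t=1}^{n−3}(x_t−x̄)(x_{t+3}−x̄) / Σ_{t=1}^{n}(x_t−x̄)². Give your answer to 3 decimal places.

Mean x̄ = (35.6 + 42.5 + 42.1 + 36.1 + 40.8 + 34.7 + 36.5 + 40.2 + 38.4 + 38.7)/10 = 38.5600
Numerator Σ_{t=1}^{7}(x_t−x̄)(x_{t+3}−x̄) = 11.5132
Denominator Σ(x_t−x̄)² = 69.7640
r_3 = 11.5132 / 69.7640 = 0.165

0.165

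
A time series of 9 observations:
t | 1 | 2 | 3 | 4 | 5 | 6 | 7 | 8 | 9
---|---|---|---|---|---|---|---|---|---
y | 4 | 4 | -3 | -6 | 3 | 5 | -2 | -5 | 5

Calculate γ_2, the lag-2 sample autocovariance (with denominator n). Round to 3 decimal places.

-12.772

Mean ȳ = (4 + 4 − 3 − 6 + 3 + 5 − 2 − 5 + 5)/9 = 0.5556
Σ_{t=1}^{7}(y_t−ȳ)(y_{t+2}−ȳ) = -114.9506
γ_2 = -114.9506 / 9 = -12.772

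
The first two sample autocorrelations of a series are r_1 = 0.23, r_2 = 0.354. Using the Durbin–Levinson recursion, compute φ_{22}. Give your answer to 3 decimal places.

φ_{22} = (r_2 − r_1²) / (1 − r_1²)
r_1² = (0.23)² = 0.0529
Numerator = 0.354 − 0.0529 = 0.3011; denominator = 1 − 0.0529 = 0.9471
φ_{22} = 0.3011 / 0.9471 = 0.318

0.318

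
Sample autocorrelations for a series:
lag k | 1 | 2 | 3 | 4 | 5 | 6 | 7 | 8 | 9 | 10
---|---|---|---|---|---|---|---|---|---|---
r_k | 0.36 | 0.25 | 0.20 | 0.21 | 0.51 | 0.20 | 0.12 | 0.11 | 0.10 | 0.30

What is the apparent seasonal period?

The largest autocorrelation is r_5 = 0.51; the remaining lags stay at or below 0.36. The elevated value at lag 1 (0.36), dropping to 0.25 at lag 2, reflects decaying short-term dependence rather than seasonality.
The dominant spike at lag 5 indicates a seasonal period of 5.

5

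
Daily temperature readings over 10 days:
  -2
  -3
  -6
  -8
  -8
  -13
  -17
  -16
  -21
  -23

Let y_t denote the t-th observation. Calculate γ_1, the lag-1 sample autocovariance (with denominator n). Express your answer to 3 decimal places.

Mean ȳ = (-2 − 3 − 6 − 8 − 8 − 13 − 17 − 16 − 21 − 23)/10 = -11.7000
Σ_{t=1}^{9}(y_t−ȳ)(y_{t+1}−ȳ) = 338.7100
γ_1 = 338.7100 / 10 = 33.871

33.871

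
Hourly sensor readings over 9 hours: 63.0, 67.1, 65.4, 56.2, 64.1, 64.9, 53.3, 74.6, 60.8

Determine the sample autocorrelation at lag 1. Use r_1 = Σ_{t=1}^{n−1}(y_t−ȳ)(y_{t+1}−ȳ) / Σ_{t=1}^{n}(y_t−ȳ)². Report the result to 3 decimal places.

-0.554

Mean ȳ = (63.0 + 67.1 + 65.4 + 56.2 + 64.1 + 64.9 + 53.3 + 74.6 + 60.8)/9 = 63.2667
Numerator Σ_{t=1}^{8}(y_t−ȳ)(y_{t+1}−ȳ) = -169.6378
Denominator Σ(y_t−ȳ)² = 306.4800
r_1 = -169.6378 / 306.4800 = -0.554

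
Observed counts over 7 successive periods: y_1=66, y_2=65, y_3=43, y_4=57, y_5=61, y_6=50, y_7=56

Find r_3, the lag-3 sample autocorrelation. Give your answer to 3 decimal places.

0.319

Mean ȳ = (66 + 65 + 43 + 57 + 61 + 50 + 56)/7 = 56.8571
Deviations from mean: 9.1429, 8.1429, -13.8571, 0.1429, 4.1429, -6.8571, -0.8571
Σ(y_t−ȳ)(y_{t+3}−ȳ) = (1.3061) + (33.7347) + (95.0204) + (-0.1224) = 129.9388
Denominator Σ(y_t−ȳ)² = 406.8571
r_3 = 129.9388 / 406.8571 = 0.319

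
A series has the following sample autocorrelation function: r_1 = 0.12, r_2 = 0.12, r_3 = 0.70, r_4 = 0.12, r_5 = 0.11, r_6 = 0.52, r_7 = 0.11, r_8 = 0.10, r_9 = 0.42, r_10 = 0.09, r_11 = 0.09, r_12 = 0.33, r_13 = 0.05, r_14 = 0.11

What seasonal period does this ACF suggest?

The largest autocorrelation is r_3 = 0.70, with weaker echoes at lags 6 (0.52), 9 (0.42) and 12 (0.33); the remaining lags stay at or below 0.12.
The dominant spike at lag 3 indicates a seasonal period of 3.

3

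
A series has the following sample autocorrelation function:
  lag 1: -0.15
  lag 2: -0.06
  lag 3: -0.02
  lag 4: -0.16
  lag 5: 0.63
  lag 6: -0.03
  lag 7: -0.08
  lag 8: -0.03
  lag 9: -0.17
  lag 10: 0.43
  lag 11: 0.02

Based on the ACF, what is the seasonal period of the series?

The largest autocorrelation is r_5 = 0.63, with a weaker echo at lag 10 (0.43); the remaining lags stay at or below 0.02.
The dominant spike at lag 5 indicates a seasonal period of 5.

5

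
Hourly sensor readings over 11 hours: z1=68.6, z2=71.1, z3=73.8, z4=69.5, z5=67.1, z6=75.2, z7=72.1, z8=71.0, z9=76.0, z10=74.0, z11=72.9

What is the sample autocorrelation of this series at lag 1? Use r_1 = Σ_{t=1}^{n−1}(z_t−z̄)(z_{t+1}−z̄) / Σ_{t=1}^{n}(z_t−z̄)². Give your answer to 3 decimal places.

-0.005

Mean z̄ = (68.6 + 71.1 + 73.8 + 69.5 + 67.1 + 75.2 + 72.1 + 71.0 + 76.0 + 74.0 + 72.9)/11 = 71.9364
Numerator Σ_{t=1}^{10}(z_t−z̄)(z_{t+1}−z̄) = -0.3595
Denominator Σ(z_t−z̄)² = 77.8855
r_1 = -0.3595 / 77.8855 = -0.005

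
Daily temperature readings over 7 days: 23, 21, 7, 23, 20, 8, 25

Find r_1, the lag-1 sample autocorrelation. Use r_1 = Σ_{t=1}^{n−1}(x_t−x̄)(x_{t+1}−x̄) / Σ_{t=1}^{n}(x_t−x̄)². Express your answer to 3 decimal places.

Mean x̄ = (23 + 21 + 7 + 23 + 20 + 8 + 25)/7 = 18.1429
Deviations from mean: 4.8571, 2.8571, -11.1429, 4.8571, 1.8571, -10.1429, 6.8571
Σ(x_t−x̄)(x_{t+1}−x̄) = (13.8776) + (-31.8367) + (-54.1224) + (9.0204) + (-18.8367) + (-69.5510) = -151.4490
Denominator Σ(x_t−x̄)² = 332.8571
r_1 = -151.4490 / 332.8571 = -0.455

-0.455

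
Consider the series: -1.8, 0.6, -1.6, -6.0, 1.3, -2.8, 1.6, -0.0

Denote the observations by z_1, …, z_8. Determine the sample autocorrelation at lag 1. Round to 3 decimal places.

Mean z̄ = (-1.8 + 0.6 − 1.6 − 6.0 + 1.3 − 2.8 + 1.6 − 0.0)/8 = -1.0875
Σ(z_t−z̄)(z_{t+1}−z̄) = (-1.2023) + (-0.8648) + (2.5177) + (-11.7286) + (-4.0886) + (-4.6023) + (2.9227) = -17.0464
Denominator Σ(z_t−z̄)² = 44.7888
r_1 = -17.0464 / 44.7888 = -0.381

-0.381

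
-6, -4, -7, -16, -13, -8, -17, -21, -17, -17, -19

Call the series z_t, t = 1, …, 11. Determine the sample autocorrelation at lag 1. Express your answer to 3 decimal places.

Mean z̄ = (-6 − 4 − 7 − 16 − 13 − 8 − 17 − 21 − 17 − 17 − 19)/11 = -13.1818
Numerator Σ_{t=1}^{10}(z_t−z̄)(z_{t+1}−z̄) = 182.4215
Denominator Σ(z_t−z̄)² = 347.6364
r_1 = 182.4215 / 347.6364 = 0.525

0.525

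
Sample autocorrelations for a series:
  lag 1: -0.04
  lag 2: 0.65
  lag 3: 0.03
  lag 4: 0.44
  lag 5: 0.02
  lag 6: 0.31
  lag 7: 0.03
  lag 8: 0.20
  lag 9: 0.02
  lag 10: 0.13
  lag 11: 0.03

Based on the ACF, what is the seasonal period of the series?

The largest autocorrelation is r_2 = 0.65, with weaker echoes at lags 4 (0.44), 6 (0.31) and 8 (0.20); the remaining lags stay at or below 0.13.
The dominant spike at lag 2 indicates a seasonal period of 2.

2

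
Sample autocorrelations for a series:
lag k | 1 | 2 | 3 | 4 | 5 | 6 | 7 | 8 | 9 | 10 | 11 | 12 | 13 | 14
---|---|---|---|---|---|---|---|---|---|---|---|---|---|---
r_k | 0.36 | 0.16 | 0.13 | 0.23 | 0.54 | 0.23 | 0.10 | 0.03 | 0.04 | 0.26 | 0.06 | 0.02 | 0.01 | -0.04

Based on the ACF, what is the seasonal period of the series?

The largest autocorrelation is r_5 = 0.54; the remaining lags stay at or below 0.36. The elevated value at lag 1 (0.36), dropping to 0.16 at lag 2, reflects decaying short-term dependence rather than seasonality.
The dominant spike at lag 5 indicates a seasonal period of 5.

5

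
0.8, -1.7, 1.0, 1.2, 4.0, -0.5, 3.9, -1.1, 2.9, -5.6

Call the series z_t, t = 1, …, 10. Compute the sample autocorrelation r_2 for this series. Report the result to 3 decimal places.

Mean z̄ = (0.8 − 1.7 + 1.0 + 1.2 + 4.0 − 0.5 + 3.9 − 1.1 + 2.9 − 5.6)/10 = 0.4900
Numerator Σ_{t=1}^{8}(z_t−z̄)(z_{t+2}−z̄) = 31.1348
Denominator Σ(z_t−z̄)² = 76.0090
r_2 = 31.1348 / 76.0090 = 0.410

0.410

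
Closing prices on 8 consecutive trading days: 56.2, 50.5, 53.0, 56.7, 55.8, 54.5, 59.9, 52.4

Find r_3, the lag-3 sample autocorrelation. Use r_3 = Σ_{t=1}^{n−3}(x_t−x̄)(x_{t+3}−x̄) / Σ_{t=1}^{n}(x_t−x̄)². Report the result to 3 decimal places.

0.099

Mean x̄ = (56.2 + 50.5 + 53.0 + 56.7 + 55.8 + 54.5 + 59.9 + 52.4)/8 = 54.8750
Deviations from mean: 1.3250, -4.3750, -1.8750, 1.8250, 0.9250, -0.3750, 5.0250, -2.4750
Numerator Σ_{t=1}^{5}(x_t−x̄)(x_{t+3}−x̄) = 5.9556
Denominator Σ(x_t−x̄)² = 60.1150
r_3 = 5.9556 / 60.1150 = 0.099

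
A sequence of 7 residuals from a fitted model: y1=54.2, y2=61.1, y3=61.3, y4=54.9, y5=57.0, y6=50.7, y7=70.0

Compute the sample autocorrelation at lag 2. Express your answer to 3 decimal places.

Mean ȳ = (54.2 + 61.1 + 61.3 + 54.9 + 57.0 + 50.7 + 70.0)/7 = 58.4571
Deviations from mean: -4.2571, 2.6429, 2.8429, -3.5571, -1.4571, -7.7571, 11.5429
Numerator Σ_{t=1}^{5}(y_t−ȳ)(y_{t+2}−ȳ) = -14.8722
Denominator Σ(y_t−ȳ)² = 241.3771
r_2 = -14.8722 / 241.3771 = -0.062

-0.062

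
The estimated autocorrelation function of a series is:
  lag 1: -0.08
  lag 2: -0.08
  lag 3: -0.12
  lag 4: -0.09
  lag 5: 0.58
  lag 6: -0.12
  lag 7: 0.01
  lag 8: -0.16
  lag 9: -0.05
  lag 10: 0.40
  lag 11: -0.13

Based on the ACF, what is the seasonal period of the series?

5

The largest autocorrelation is r_5 = 0.58, with a weaker echo at lag 10 (0.40); the remaining lags stay at or below 0.01.
The dominant spike at lag 5 indicates a seasonal period of 5.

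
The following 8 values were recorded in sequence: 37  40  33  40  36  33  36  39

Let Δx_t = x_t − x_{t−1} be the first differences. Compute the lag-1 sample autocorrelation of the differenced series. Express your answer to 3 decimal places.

-0.568

First differences Δx: 3, -7, 7, -4, -3, 3, 3
Mean of differences = 0.2857
Numerator Σ(Δx_t−Δx̄)(Δx_{t+1}−Δx̄) = -84.9388
Denominator Σ(Δx_t−Δx̄)² = 149.4286
r_1(Δx) = -84.9388 / 149.4286 = -0.568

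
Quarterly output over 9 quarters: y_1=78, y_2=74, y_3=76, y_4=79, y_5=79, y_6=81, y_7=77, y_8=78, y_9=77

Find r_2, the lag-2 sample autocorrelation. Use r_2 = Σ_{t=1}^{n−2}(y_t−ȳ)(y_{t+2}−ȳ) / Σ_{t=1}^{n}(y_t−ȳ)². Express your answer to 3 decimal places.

Mean ȳ = (78 + 74 + 76 + 79 + 79 + 81 + 77 + 78 + 77)/9 = 77.6667
Σ(y_t−ȳ)(y_{t+2}−ȳ) = (-0.5556) + (-4.8889) + (-2.2222) + (4.4444) + (-0.8889) + (1.1111) + (0.4444) = -2.5556
Denominator Σ(y_t−ȳ)² = 32.0000
r_2 = -2.5556 / 32.0000 = -0.080

-0.080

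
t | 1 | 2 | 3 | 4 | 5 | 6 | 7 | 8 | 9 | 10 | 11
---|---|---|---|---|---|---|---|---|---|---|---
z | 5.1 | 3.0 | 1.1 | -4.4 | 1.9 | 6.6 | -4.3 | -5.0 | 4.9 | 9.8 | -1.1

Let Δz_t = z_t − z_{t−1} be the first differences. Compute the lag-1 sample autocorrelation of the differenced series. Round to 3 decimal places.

First differences Δz: -2.1, -1.9, -5.5, 6.3, 4.7, -10.9, -0.7, 9.9, 4.9, -10.9
Mean of differences = -0.6200
Numerator Σ(Δz_t−Δz̄)(Δz_{t+1}−Δz̄) = -42.1984
Denominator Σ(Δz_t−Δz̄)² = 456.3360
r_1(Δz) = -42.1984 / 456.3360 = -0.092

-0.092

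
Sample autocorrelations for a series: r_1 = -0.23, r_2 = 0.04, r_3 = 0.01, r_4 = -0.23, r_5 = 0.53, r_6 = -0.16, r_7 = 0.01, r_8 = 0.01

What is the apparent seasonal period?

5

The largest autocorrelation is r_5 = 0.53; the remaining lags stay at or below 0.04.
The dominant spike at lag 5 indicates a seasonal period of 5.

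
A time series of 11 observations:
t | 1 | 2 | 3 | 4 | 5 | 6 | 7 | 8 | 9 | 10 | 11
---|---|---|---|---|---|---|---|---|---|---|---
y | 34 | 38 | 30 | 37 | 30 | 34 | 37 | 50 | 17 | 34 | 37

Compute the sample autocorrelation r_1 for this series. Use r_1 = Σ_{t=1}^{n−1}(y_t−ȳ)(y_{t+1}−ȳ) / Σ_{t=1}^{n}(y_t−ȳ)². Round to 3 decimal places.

Mean ȳ = (34 + 38 + 30 + 37 + 30 + 34 + 37 + 50 + 17 + 34 + 37)/11 = 34.3636
Numerator Σ_{t=1}^{10}(y_t−ȳ)(y_{t+1}−ȳ) = -264.4959
Denominator Σ(y_t−ȳ)² = 618.5455
r_1 = -264.4959 / 618.5455 = -0.428

-0.428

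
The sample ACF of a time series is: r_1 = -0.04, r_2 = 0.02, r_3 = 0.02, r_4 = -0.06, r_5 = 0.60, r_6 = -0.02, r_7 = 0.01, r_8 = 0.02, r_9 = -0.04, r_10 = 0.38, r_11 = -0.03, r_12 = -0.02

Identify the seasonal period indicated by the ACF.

5

The largest autocorrelation is r_5 = 0.60, with a weaker echo at lag 10 (0.38); the remaining lags stay at or below 0.02.
The dominant spike at lag 5 indicates a seasonal period of 5.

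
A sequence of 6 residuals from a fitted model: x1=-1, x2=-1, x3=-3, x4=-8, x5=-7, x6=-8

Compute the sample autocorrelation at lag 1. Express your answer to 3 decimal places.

0.516

Mean x̄ = (-1 − 1 − 3 − 8 − 7 − 8)/6 = -4.6667
Σ(x_t−x̄)(x_{t+1}−x̄) = (13.4444) + (6.1111) + (-5.5556) + (7.7778) + (7.7778) = 29.5556
Denominator Σ(x_t−x̄)² = 57.3333
r_1 = 29.5556 / 57.3333 = 0.516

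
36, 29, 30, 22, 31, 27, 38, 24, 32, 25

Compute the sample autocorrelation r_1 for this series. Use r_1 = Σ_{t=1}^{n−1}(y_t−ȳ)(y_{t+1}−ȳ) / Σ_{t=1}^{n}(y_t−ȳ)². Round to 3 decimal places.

Mean ȳ = (36 + 29 + 30 + 22 + 31 + 27 + 38 + 24 + 32 + 25)/10 = 29.4000
Numerator Σ_{t=1}^{9}(y_t−ȳ)(y_{t+1}−ȳ) = -115.5600
Denominator Σ(y_t−ȳ)² = 236.4000
r_1 = -115.5600 / 236.4000 = -0.489

-0.489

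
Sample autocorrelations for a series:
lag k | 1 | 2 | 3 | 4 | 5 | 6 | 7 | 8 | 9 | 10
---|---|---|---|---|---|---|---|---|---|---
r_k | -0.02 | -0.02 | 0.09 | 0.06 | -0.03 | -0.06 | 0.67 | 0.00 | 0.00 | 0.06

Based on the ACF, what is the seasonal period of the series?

7

The largest autocorrelation is r_7 = 0.67; the remaining lags stay at or below 0.09.
The dominant spike at lag 7 indicates a seasonal period of 7.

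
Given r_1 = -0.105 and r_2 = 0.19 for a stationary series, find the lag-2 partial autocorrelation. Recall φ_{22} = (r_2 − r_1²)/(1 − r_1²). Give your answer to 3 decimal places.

0.181

φ_{22} = (r_2 − r_1²) / (1 − r_1²)
r_1² = (-0.105)² = 0.011025
Numerator = 0.19 − 0.0110 = 0.1790; denominator = 1 − 0.0110 = 0.9890
φ_{22} = 0.1790 / 0.9890 = 0.181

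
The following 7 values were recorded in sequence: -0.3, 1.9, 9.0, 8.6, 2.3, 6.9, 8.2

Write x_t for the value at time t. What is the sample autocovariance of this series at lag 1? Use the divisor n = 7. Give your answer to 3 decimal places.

Mean x̄ = (-0.3 + 1.9 + 9.0 + 8.6 + 2.3 + 6.9 + 8.2)/7 = 5.2286
Σ_{t=1}^{6}(x_t−x̄)(x_{t+1}−x̄) = 8.7620
γ_1 = 8.7620 / 7 = 1.252

1.252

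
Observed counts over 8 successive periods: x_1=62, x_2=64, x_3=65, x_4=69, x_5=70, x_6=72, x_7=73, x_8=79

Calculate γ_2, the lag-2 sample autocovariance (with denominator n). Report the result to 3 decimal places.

Mean x̄ = (62 + 64 + 65 + 69 + 70 + 72 + 73 + 79)/8 = 69.2500
Σ_{t=1}^{6}(x_t−x̄)(x_{t+2}−x̄) = 57.8750
γ_2 = 57.8750 / 8 = 7.234

7.234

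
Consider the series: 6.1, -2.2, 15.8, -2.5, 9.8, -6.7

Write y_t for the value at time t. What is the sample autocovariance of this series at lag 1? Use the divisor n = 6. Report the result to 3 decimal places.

Mean ȳ = (6.1 − 2.2 + 15.8 − 2.5 + 9.8 − 6.7)/6 = 3.3833
Deviations: 2.7167, -5.5833, 12.4167, -5.8833, 6.4167, -10.0833
Σ_{t=1}^{5}(y_t−ȳ)(y_{t+1}−ȳ) = -259.9986
γ_1 = -259.9986 / 6 = -43.333

-43.333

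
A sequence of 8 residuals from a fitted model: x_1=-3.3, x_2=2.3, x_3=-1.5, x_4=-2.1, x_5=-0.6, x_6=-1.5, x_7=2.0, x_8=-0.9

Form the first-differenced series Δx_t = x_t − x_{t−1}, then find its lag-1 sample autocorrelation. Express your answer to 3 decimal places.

First differences Δx: 5.6, -3.8, -0.6, 1.5, -0.9, 3.5, -2.9
Mean of differences = 0.3429
Numerator Σ(Δx_t−Δx̄)(Δx_{t+1}−Δx̄) = -34.5647
Denominator Σ(Δx_t−Δx̄)² = 69.0571
r_1(Δx) = -34.5647 / 69.0571 = -0.501

-0.501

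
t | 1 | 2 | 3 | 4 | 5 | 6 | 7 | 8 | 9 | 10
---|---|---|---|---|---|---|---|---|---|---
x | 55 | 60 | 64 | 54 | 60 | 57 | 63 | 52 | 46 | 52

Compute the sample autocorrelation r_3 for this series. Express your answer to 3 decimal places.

-0.160

Mean x̄ = (55 + 60 + 64 + 54 + 60 + 57 + 63 + 52 + 46 + 52)/10 = 56.3000
Numerator Σ_{t=1}^{7}(x_t−x̄)(x_{t+3}−x̄) = -45.2700
Denominator Σ(x_t−x̄)² = 282.1000
r_3 = -45.2700 / 282.1000 = -0.160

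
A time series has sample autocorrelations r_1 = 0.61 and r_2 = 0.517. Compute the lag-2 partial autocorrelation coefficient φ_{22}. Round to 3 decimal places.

φ_{22} = (r_2 − r_1²) / (1 − r_1²)
r_1² = (0.61)² = 0.3721
Numerator = 0.517 − 0.3721 = 0.1449; denominator = 1 − 0.3721 = 0.6279
φ_{22} = 0.1449 / 0.6279 = 0.231

0.231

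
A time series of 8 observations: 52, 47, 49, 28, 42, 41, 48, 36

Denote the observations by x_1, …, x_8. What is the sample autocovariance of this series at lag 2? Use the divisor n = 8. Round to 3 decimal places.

3.184

Mean x̄ = (52 + 47 + 49 + 28 + 42 + 41 + 48 + 36)/8 = 42.8750
Σ_{t=1}^{6}(x_t−x̄)(x_{t+2}−x̄) = 25.4688
γ_2 = 25.4688 / 8 = 3.184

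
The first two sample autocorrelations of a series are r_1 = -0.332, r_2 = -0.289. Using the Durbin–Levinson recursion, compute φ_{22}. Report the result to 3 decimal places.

φ_{22} = (r_2 − r_1²) / (1 − r_1²)
r_1² = (-0.332)² = 0.110224
Numerator = -0.289 − 0.1102 = -0.3992; denominator = 1 − 0.1102 = 0.8898
φ_{22} = -0.3992 / 0.8898 = -0.449

-0.449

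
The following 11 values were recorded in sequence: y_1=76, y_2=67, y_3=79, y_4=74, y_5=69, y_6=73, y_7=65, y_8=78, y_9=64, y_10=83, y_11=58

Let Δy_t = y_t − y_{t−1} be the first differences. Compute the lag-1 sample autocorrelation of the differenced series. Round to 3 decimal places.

First differences Δy: -9, 12, -5, -5, 4, -8, 13, -14, 19, -25
Mean of differences = -1.8000
Numerator Σ(Δy_t−Δȳ)(Δy_{t+1}−Δȳ) = -1196.4400
Denominator Σ(Δy_t−Δȳ)² = 1673.6000
r_1(Δy) = -1196.4400 / 1673.6000 = -0.715

-0.715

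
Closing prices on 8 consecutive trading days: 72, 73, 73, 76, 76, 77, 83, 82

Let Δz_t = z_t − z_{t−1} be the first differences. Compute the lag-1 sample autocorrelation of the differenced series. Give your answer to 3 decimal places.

-0.484

First differences Δz: 1, 0, 3, 0, 1, 6, -1
Mean of differences = 1.4286
Numerator Σ(Δz_t−Δz̄)(Δz_{t+1}−Δz̄) = -16.3265
Denominator Σ(Δz_t−Δz̄)² = 33.7143
r_1(Δz) = -16.3265 / 33.7143 = -0.484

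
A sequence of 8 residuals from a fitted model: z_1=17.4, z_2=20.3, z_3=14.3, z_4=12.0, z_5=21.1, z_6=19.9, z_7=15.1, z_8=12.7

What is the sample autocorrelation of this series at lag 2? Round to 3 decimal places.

Mean z̄ = (17.4 + 20.3 + 14.3 + 12.0 + 21.1 + 19.9 + 15.1 + 12.7)/8 = 16.6000
Deviations from mean: 0.8000, 3.7000, -2.3000, -4.6000, 4.5000, 3.3000, -1.5000, -3.9000
Numerator Σ_{t=1}^{6}(z_t−z̄)(z_{t+2}−z̄) = -64.0100
Denominator Σ(z_t−z̄)² = 89.3800
r_2 = -64.0100 / 89.3800 = -0.716

-0.716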